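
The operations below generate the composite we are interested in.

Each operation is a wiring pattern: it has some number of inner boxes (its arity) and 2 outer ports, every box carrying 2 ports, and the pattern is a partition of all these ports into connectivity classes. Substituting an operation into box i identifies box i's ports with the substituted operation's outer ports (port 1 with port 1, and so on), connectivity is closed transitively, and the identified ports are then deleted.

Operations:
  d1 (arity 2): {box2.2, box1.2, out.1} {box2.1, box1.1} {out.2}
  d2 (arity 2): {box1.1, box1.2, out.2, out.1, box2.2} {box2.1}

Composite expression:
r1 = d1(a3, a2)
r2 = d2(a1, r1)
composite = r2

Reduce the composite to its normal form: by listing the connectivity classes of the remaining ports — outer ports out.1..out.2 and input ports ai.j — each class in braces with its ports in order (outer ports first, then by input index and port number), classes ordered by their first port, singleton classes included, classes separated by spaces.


Substituting into d2 glues patterns; closure does the rest.
composing d1 on (a3, a2), with out.j its own outer ports: {out.1, a2.2, a3.2} {out.2} {a2.1, a3.1}
composing d2 on (a1, a3, a2), with out.j its own outer ports: {out.1, out.2, a1.1, a1.2} {a2.1, a3.1} {a2.2, a3.2}

{out.1, out.2, a1.1, a1.2} {a2.1, a3.1} {a2.2, a3.2}


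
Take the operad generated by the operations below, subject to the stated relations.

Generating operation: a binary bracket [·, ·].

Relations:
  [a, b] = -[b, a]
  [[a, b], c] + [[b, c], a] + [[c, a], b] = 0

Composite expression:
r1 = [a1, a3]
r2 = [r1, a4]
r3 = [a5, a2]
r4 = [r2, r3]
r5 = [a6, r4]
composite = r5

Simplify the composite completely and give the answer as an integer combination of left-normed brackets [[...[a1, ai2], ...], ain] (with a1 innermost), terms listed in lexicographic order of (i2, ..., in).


[[[[[a1, a3], a4], a2], a5], a6] - [[[[[a1, a3], a4], a5], a2], a6]

In the tensor algebra, words opening a1 carry the a1-anchored form.
Composite bracket: [a6, [[[a1, a3], a4], [a5, a2]]]
Expanding via [a, b] = ab - ba: 32 signed words (2^5 = 32).
The a1-initial words carry the normal form:
  a1a3a4a2a5a6 appears with sign +1, giving the term +[[[[[a1, a3], a4], a2], a5], a6]
  a1a3a4a5a2a6 appears with sign -1, giving the term -[[[[[a1, a3], a4], a5], a2], a6]


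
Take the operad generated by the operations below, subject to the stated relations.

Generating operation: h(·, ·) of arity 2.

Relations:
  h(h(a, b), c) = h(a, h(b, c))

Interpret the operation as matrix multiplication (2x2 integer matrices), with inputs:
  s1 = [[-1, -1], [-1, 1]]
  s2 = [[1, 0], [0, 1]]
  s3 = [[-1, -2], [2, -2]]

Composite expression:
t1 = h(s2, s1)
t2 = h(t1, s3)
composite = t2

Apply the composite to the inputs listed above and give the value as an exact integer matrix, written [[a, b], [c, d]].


[[-1, 4], [3, 0]]

h(s2, s1) = [[-1, -1], [-1, 1]]
h(h(s2, s1), s3) = [[-1, 4], [3, 0]]


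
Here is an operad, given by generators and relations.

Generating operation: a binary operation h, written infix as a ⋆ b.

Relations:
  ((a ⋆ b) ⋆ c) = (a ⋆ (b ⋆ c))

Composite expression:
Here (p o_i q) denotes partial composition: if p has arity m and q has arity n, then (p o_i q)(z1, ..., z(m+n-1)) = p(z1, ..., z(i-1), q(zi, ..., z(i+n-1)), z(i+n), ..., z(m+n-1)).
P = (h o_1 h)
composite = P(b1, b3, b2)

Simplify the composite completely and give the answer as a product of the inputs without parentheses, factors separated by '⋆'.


The h-tree's shape is irrelevant; the b-reading-order decides.
(b1 ⋆ b3) reduces to b1 ⋆ b3
((b1 ⋆ b3) ⋆ b2) reduces to b1 ⋆ b3 ⋆ b2

b1 ⋆ b3 ⋆ b2


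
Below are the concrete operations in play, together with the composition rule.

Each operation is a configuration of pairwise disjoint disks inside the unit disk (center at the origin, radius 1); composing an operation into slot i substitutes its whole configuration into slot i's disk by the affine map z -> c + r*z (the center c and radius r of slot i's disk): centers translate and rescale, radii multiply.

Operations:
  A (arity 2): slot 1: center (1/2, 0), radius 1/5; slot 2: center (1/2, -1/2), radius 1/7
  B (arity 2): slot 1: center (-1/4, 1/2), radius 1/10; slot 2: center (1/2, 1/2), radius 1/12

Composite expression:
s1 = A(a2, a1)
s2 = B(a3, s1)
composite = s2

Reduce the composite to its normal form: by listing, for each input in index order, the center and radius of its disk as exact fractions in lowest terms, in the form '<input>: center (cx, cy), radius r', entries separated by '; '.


a1: center (13/24, 11/24), radius 1/84; a2: center (13/24, 1/2), radius 1/60; a3: center (-1/4, 1/2), radius 1/10


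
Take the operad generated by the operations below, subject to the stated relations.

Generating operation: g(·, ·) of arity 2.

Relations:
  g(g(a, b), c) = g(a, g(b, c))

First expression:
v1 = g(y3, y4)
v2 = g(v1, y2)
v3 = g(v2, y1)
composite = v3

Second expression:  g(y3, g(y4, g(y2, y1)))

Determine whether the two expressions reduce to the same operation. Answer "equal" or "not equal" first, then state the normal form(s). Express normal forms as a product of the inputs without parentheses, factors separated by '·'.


equal; both compose to y3 · y4 · y2 · y1

Normal form of the first expression: y3 · y4 · y2 · y1
Normal form of the second expression: y3 · y4 · y2 · y1
One common form — equal.


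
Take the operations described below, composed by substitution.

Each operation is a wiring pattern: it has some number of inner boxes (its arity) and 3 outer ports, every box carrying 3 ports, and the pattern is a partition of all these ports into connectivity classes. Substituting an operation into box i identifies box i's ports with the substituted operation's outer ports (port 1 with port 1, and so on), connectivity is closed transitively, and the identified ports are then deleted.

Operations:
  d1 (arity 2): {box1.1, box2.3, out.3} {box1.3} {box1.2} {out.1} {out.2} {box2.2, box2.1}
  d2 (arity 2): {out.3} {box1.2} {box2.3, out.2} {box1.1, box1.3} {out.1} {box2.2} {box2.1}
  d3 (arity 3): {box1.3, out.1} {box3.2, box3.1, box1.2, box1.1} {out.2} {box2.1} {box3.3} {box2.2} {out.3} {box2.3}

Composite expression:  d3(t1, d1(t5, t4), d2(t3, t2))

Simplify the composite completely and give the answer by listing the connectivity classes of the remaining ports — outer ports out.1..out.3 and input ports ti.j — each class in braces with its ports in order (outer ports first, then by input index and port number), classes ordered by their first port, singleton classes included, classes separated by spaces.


{out.1, t1.3} {out.2} {out.3} {t1.1, t1.2, t2.3} {t2.1} {t2.2} {t3.1, t3.3} {t3.2} {t4.1, t4.2} {t4.3, t5.1} {t5.2} {t5.3}

Connectivity passes through glued d3-boundaries; trace each wire chain.
stage d1: inputs (t5, t4), connectivity {out.1} {out.2} {out.3, t4.3, t5.1} {t4.1, t4.2} {t5.2} {t5.3}, out.j its boundary
stage d2: inputs (t3, t2), connectivity {out.1} {out.2, t2.3} {out.3} {t2.1} {t2.2} {t3.1, t3.3} {t3.2}, out.j its boundary
stage d3: inputs (t1, t5, t4, t3, t2), connectivity {out.1, t1.3} {out.2} {out.3} {t1.1, t1.2, t2.3} {t2.1} {t2.2} {t3.1, t3.3} {t3.2} {t4.1, t4.2} {t4.3, t5.1} {t5.2} {t5.3}, out.j its boundary


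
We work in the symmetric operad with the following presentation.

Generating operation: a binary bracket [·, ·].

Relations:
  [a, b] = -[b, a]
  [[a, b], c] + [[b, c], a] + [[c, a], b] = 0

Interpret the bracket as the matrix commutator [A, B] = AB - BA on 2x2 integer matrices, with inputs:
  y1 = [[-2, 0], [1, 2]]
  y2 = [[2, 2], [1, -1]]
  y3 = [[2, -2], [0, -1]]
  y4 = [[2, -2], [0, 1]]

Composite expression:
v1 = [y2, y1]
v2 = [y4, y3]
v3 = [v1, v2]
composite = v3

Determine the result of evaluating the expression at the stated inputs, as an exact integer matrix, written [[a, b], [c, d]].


[[28, 16], [0, -28]]

[y2, y1] = [[2, 8], [-7, -2]]
[y4, y3] = [[0, 4], [0, 0]]
[[y2, y1], [y4, y3]] = [[28, 16], [0, -28]]


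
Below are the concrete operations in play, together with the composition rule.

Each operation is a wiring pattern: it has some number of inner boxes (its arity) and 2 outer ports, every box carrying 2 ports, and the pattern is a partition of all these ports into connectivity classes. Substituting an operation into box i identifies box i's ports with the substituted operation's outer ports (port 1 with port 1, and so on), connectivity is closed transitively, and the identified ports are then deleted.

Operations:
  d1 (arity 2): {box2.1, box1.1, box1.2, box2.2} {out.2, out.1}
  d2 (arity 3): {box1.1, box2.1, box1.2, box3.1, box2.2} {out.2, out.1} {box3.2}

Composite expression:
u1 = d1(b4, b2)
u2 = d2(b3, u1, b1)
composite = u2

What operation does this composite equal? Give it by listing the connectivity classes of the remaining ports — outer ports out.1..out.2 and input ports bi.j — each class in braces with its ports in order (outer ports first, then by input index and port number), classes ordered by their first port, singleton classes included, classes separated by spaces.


Connectivity passes through glued d2-boundaries; trace each wire chain.
after d1, the pattern on (b4, b2) reads {out.1, out.2} {b2.1, b2.2, b4.1, b4.2} (out.j = its outer ports)
after d2, the pattern on (b3, b4, b2, b1) reads {out.1, out.2} {b1.1, b3.1, b3.2} {b1.2} {b2.1, b2.2, b4.1, b4.2} (out.j = its outer ports)

{out.1, out.2} {b1.1, b3.1, b3.2} {b1.2} {b2.1, b2.2, b4.1, b4.2}


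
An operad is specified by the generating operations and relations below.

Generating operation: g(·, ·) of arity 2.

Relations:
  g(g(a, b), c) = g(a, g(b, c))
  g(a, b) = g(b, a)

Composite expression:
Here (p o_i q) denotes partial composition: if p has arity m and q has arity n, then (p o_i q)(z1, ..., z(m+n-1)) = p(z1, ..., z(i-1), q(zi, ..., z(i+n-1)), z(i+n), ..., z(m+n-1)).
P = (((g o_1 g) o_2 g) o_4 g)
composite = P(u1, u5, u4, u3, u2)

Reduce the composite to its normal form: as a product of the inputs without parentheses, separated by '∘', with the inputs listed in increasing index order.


Shape and order are irrelevant to g; the u-input set decides.
g(u5, u4) spells out as u5 ∘ u4
g(u1, g(u5, u4)) spells out as u1 ∘ u5 ∘ u4
g(u3, u2) spells out as u3 ∘ u2
g(g(u1, g(u5, u4)), g(u3, u2)) spells out as u1 ∘ u5 ∘ u4 ∘ u3 ∘ u2
commutativity sorts the factors: u1 ∘ u2 ∘ u3 ∘ u4 ∘ u5

u1 ∘ u2 ∘ u3 ∘ u4 ∘ u5


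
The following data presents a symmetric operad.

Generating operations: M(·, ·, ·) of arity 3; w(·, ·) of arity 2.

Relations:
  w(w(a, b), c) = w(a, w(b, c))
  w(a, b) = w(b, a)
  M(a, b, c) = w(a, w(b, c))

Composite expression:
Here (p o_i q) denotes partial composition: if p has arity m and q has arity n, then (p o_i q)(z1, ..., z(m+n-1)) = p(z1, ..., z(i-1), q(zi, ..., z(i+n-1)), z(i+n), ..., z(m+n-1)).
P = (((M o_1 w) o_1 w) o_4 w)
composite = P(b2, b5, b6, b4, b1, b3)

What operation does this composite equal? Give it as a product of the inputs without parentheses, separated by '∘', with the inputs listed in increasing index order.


b1 ∘ b2 ∘ b3 ∘ b4 ∘ b5 ∘ b6


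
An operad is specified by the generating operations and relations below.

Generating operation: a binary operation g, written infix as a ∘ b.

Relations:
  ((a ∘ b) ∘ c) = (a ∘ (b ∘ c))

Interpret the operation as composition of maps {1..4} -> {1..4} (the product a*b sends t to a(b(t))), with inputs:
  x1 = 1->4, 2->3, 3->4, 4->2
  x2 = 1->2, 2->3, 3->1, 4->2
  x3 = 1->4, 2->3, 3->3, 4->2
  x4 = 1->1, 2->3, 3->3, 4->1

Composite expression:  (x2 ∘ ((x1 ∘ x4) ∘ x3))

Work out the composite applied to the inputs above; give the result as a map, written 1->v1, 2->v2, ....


1->2, 2->2, 3->2, 4->2

(x1 ∘ x4) = 1->4, 2->4, 3->4, 4->4
((x1 ∘ x4) ∘ x3) = 1->4, 2->4, 3->4, 4->4
(x2 ∘ ((x1 ∘ x4) ∘ x3)) = 1->2, 2->2, 3->2, 4->2


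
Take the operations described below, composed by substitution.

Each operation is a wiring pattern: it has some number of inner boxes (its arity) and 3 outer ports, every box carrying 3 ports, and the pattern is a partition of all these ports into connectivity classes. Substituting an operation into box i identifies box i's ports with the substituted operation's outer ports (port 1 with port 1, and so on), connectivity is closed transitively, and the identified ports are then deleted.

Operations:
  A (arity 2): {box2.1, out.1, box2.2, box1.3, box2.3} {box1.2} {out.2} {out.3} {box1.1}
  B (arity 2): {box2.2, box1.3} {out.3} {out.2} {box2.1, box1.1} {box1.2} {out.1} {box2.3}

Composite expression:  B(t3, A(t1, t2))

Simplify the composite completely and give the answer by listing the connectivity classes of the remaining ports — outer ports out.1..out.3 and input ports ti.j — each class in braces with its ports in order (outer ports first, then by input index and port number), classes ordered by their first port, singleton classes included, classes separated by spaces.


{out.1} {out.2} {out.3} {t1.1} {t1.2} {t1.3, t2.1, t2.2, t2.3, t3.1} {t3.2} {t3.3}

Treat the ports identified at B as solder joints: merge, then drop.
composing A on (t1, t2), with out.j its own outer ports: {out.1, t1.3, t2.1, t2.2, t2.3} {out.2} {out.3} {t1.1} {t1.2}
composing B on (t3, t1, t2), with out.j its own outer ports: {out.1} {out.2} {out.3} {t1.1} {t1.2} {t1.3, t2.1, t2.2, t2.3, t3.1} {t3.2} {t3.3}


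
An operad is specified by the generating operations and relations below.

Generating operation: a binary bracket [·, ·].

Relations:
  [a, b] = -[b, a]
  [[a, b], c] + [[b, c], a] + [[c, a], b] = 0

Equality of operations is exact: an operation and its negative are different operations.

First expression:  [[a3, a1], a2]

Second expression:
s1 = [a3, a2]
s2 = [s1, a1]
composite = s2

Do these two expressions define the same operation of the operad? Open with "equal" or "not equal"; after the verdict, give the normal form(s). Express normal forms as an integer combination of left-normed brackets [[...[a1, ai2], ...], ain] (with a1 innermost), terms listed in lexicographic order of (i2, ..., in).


not equal; first: -[[a1, a3], a2]; second: [[a1, a2], a3] - [[a1, a3], a2]


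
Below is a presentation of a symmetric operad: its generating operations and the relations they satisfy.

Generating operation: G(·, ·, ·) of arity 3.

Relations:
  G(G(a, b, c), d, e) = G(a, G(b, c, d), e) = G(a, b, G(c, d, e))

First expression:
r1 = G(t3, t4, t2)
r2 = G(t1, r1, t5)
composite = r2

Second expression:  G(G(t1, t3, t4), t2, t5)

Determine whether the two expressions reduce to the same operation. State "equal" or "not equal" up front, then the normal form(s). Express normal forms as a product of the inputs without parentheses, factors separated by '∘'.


The first expression reduces to t1 ∘ t3 ∘ t4 ∘ t2 ∘ t5
The second expression reduces to t1 ∘ t3 ∘ t4 ∘ t2 ∘ t5
The forms coincide; equal.

equal — both sides give t1 ∘ t3 ∘ t4 ∘ t2 ∘ t5


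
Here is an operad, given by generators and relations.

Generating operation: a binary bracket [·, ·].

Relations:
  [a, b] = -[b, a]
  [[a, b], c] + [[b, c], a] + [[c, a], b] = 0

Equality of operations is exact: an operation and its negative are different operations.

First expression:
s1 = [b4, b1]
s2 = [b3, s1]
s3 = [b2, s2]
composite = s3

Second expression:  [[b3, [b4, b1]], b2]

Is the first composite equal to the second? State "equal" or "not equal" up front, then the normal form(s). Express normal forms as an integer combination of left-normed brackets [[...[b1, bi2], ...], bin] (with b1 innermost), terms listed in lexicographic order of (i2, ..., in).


not equal — first -[[[b1, b4], b3], b2], second [[[b1, b4], b3], b2]

The first composite normalizes to -[[[b1, b4], b3], b2]
The second composite normalizes to [[[b1, b4], b3], b2]
The forms do not match — not equal.


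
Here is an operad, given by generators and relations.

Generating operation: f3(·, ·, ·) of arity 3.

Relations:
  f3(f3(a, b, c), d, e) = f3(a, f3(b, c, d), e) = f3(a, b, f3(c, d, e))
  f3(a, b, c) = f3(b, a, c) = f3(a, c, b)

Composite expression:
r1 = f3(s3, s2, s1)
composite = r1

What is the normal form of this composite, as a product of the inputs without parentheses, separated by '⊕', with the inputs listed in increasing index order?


Key point: f3 commutes, so take the s-inputs in any fixed order.
f3(s3, s2, s1) linearizes to s3 ⊕ s2 ⊕ s1
putting the inputs in ascending order: s1 ⊕ s2 ⊕ s3

s1 ⊕ s2 ⊕ s3


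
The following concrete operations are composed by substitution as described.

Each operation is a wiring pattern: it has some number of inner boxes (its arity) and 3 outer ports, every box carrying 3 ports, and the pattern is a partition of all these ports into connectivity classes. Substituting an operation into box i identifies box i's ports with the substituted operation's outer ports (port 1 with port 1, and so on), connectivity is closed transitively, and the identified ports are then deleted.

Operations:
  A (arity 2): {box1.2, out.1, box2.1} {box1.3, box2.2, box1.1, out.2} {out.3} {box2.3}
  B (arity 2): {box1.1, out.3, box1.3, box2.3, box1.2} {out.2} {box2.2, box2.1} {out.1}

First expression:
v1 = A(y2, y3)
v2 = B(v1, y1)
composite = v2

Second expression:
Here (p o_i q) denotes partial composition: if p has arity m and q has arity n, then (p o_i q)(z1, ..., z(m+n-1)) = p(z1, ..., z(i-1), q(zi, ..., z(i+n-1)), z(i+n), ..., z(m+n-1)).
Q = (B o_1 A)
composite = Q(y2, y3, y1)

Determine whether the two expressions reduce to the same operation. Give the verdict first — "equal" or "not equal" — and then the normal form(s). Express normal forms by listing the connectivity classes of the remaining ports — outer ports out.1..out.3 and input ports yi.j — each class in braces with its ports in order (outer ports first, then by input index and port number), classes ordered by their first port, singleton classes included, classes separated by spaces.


The first expression, normalized: {out.1} {out.2} {out.3, y1.3, y2.1, y2.2, y2.3, y3.1, y3.2} {y1.1, y1.2} {y3.3}
The second expression, normalized: {out.1} {out.2} {out.3, y1.3, y2.1, y2.2, y2.3, y3.1, y3.2} {y1.1, y1.2} {y3.3}
One common form — equal.

equal; both compose to {out.1} {out.2} {out.3, y1.3, y2.1, y2.2, y2.3, y3.1, y3.2} {y1.1, y1.2} {y3.3}


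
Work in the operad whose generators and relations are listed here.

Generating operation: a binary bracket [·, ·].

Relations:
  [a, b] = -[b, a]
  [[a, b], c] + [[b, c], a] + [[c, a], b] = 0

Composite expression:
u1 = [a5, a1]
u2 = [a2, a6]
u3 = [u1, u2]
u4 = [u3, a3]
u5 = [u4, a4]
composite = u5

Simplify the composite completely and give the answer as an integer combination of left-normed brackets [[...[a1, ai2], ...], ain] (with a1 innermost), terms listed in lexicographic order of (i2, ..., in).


In the tensor algebra, words opening a1 carry the a1-anchored form.
Composite bracket: [[[[a5, a1], [a2, a6]], a3], a4]
Under [a, b] = ab - ba we get 32 signed associative words (2^5 = 32).
Coefficients come from the a1-initial words:
  sign of a1a5a2a6a3a4 is -1, so it contributes -[[[[[a1, a5], a2], a6], a3], a4]
  sign of a1a5a6a2a3a4 is +1, so it contributes +[[[[[a1, a5], a6], a2], a3], a4]

-[[[[[a1, a5], a2], a6], a3], a4] + [[[[[a1, a5], a6], a2], a3], a4]


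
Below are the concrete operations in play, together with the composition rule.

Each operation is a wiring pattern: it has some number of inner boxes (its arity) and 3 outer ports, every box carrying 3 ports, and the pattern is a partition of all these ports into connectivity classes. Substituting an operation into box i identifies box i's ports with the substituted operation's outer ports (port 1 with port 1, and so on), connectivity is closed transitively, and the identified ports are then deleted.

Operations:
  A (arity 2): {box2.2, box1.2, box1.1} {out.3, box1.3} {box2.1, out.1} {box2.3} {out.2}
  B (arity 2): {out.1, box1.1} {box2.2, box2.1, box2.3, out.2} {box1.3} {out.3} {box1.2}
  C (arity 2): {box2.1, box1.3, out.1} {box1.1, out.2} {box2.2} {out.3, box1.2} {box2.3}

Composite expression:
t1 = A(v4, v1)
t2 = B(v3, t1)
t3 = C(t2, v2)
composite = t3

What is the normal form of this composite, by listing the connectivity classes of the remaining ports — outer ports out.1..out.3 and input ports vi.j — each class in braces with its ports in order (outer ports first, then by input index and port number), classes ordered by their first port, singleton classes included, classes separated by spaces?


{out.1, v2.1} {out.2, v3.1} {out.3, v1.1, v4.3} {v1.2, v4.1, v4.2} {v1.3} {v2.2} {v2.3} {v3.2} {v3.3}


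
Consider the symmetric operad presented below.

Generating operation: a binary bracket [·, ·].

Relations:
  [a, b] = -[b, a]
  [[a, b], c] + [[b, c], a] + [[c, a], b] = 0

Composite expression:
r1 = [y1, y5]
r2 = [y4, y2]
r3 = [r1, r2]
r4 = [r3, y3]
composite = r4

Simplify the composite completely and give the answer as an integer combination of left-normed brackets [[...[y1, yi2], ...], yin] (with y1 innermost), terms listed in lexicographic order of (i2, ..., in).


Skip Jacobi rewriting: expand, keep y1-initial words, read off terms.
Composite bracket: [[[y1, y5], [y4, y2]], y3]
Full expansion: 16 signed words from ab - ba (2^4 = 16).
The y1-initial words carry the normal form:
  word y1y5y2y4y3 has sign -1, contributing -[[[[y1, y5], y2], y4], y3]
  word y1y5y4y2y3 has sign +1, contributing +[[[[y1, y5], y4], y2], y3]

-[[[[y1, y5], y2], y4], y3] + [[[[y1, y5], y4], y2], y3]


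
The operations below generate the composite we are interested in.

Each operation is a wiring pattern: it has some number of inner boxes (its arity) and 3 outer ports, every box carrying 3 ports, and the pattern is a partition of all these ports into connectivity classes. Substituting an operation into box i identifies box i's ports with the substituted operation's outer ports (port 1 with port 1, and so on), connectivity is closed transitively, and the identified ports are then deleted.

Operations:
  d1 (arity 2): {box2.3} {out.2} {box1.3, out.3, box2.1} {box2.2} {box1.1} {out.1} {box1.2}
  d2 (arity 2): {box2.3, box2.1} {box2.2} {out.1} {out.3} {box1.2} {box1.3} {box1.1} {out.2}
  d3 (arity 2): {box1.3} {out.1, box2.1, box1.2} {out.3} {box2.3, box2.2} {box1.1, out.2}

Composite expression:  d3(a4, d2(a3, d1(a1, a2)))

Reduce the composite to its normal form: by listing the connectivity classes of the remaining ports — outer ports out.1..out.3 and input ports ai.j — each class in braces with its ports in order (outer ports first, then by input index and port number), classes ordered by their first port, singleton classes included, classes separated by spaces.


Two ports join when wires chain via d3-identified ports.
the subtree at d1 composes to {out.1} {out.2} {out.3, a1.3, a2.1} {a1.1} {a1.2} {a2.2} {a2.3} on (a1, a2); out.j = own outer ports
the subtree at d2 composes to {out.1} {out.2} {out.3} {a1.1} {a1.2} {a1.3, a2.1} {a2.2} {a2.3} {a3.1} {a3.2} {a3.3} on (a3, a1, a2); out.j = own outer ports
the subtree at d3 composes to {out.1, a4.2} {out.2, a4.1} {out.3} {a1.1} {a1.2} {a1.3, a2.1} {a2.2} {a2.3} {a3.1} {a3.2} {a3.3} {a4.3} on (a4, a3, a1, a2); out.j = own outer ports

{out.1, a4.2} {out.2, a4.1} {out.3} {a1.1} {a1.2} {a1.3, a2.1} {a2.2} {a2.3} {a3.1} {a3.2} {a3.3} {a4.3}


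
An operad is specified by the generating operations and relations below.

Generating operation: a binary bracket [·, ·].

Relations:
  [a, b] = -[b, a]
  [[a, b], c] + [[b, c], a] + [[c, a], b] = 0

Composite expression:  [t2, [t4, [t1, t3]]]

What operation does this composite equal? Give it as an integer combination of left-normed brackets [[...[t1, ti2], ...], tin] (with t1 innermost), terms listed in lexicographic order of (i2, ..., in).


[[[t1, t3], t4], t2]

Antisymmetry and Jacobi reduce to t1-anchored left-normed brackets.
Composite bracket: [t2, [t4, [t1, t3]]]
Each bracket splits as ab - ba, giving 8 signed words (2^3 = 8).
Keep just the words that open with t1:
  word t1t3t4t2 has sign +1, contributing +[[[t1, t3], t4], t2]


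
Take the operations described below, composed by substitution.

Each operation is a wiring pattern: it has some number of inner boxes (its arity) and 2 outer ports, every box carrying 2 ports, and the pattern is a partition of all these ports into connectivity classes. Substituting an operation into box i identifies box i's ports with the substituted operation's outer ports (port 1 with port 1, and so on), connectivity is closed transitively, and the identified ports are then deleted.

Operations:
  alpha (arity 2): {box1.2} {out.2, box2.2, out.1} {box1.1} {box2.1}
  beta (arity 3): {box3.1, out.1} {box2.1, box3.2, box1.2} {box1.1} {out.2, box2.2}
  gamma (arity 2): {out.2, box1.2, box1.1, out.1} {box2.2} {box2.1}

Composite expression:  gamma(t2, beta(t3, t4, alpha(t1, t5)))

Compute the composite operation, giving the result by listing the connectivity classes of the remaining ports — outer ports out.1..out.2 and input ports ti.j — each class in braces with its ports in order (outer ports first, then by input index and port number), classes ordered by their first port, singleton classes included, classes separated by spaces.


{out.1, out.2, t2.1, t2.2} {t1.1} {t1.2} {t3.1} {t3.2, t4.1, t5.2} {t4.2} {t5.1}

Reachability decides: close wires over gamma-identified ports.
through alpha, on inputs (t1, t5): {out.1, out.2, t5.2} {t1.1} {t1.2} {t5.1} (out.j = stage outer ports)
through beta, on inputs (t3, t4, t1, t5): {out.1, t3.2, t4.1, t5.2} {out.2, t4.2} {t1.1} {t1.2} {t3.1} {t5.1} (out.j = stage outer ports)
through gamma, on inputs (t2, t3, t4, t1, t5): {out.1, out.2, t2.1, t2.2} {t1.1} {t1.2} {t3.1} {t3.2, t4.1, t5.2} {t4.2} {t5.1} (out.j = stage outer ports)


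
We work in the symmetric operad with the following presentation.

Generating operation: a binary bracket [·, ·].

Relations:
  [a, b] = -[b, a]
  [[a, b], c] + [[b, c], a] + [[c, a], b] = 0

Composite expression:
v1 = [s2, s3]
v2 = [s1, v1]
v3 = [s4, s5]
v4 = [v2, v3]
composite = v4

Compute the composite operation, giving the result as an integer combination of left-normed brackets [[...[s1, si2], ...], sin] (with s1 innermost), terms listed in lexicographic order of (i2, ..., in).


[[[[s1, s2], s3], s4], s5] - [[[[s1, s2], s3], s5], s4] - [[[[s1, s3], s2], s4], s5] + [[[[s1, s3], s2], s5], s4]

In the tensor algebra, words opening s1 carry the s1-anchored form.
Composite bracket: [[s1, [s2, s3]], [s4, s5]]
The bracket unfolds into 16 signed words via [a, b] = ab - ba (2^4 = 16).
Coefficients come from the s1-initial words:
  word s1s2s3s4s5 has sign +1, contributing +[[[[s1, s2], s3], s4], s5]
  word s1s2s3s5s4 has sign -1, contributing -[[[[s1, s2], s3], s5], s4]
  word s1s3s2s4s5 has sign -1, contributing -[[[[s1, s3], s2], s4], s5]
  word s1s3s2s5s4 has sign +1, contributing +[[[[s1, s3], s2], s5], s4]


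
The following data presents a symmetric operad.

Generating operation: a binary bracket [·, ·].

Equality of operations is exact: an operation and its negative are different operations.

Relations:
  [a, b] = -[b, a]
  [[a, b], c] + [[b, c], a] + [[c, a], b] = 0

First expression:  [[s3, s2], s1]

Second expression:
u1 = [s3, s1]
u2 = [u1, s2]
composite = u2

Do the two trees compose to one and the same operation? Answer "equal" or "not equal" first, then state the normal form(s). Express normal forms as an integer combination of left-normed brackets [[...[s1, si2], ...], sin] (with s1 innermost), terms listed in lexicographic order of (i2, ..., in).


The first expression, normalized: [[s1, s2], s3] - [[s1, s3], s2]
The second expression, normalized: -[[s1, s3], s2]
Distinct normal forms: not equal.

not equal; first: [[s1, s2], s3] - [[s1, s3], s2]; second: -[[s1, s3], s2]


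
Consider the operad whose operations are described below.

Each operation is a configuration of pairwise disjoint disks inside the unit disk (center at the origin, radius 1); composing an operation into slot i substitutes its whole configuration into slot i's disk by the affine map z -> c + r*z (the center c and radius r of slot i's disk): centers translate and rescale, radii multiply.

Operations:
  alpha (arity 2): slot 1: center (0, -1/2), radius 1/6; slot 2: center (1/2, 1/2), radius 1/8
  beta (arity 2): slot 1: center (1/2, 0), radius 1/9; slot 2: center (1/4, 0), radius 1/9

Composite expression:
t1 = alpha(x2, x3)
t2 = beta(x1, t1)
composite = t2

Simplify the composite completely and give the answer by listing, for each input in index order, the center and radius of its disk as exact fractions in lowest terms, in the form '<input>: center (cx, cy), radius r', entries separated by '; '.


x1: center (1/2, 0), radius 1/9; x2: center (1/4, -1/18), radius 1/54; x3: center (11/36, 1/18), radius 1/72

Below beta, radii multiply path by path; the x-disk centers shift.
input x1: composing its 1 substitution step yields center (1/2, 0), radius 1/9
input x2: composing its 2 substitution steps yields center (1/4, -1/18), radius 1/54
input x3: composing its 2 substitution steps yields center (11/36, 1/18), radius 1/72


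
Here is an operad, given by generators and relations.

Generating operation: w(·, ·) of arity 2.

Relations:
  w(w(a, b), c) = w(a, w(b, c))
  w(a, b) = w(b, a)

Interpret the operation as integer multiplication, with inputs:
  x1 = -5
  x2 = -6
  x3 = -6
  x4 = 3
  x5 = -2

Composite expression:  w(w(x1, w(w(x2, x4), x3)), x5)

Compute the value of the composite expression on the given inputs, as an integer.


1080

w(x2, x4) = -18
w(w(x2, x4), x3) = 108
w(x1, w(w(x2, x4), x3)) = -540
w(w(x1, w(w(x2, x4), x3)), x5) = 1080


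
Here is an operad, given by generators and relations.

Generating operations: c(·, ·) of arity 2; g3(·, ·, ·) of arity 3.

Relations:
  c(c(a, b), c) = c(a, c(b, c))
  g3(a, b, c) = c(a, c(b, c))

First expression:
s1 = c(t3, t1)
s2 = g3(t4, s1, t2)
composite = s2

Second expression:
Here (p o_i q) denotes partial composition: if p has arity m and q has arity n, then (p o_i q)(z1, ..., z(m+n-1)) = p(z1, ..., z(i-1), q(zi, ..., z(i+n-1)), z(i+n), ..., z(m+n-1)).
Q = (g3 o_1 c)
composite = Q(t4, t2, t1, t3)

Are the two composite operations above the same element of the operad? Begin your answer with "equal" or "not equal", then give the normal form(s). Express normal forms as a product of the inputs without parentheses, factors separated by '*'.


not equal — first t4 * t3 * t1 * t2, second t4 * t2 * t1 * t3

Reducing the first expression gives t4 * t3 * t1 * t2
Reducing the second expression gives t4 * t2 * t1 * t3
Different reductions; not equal.


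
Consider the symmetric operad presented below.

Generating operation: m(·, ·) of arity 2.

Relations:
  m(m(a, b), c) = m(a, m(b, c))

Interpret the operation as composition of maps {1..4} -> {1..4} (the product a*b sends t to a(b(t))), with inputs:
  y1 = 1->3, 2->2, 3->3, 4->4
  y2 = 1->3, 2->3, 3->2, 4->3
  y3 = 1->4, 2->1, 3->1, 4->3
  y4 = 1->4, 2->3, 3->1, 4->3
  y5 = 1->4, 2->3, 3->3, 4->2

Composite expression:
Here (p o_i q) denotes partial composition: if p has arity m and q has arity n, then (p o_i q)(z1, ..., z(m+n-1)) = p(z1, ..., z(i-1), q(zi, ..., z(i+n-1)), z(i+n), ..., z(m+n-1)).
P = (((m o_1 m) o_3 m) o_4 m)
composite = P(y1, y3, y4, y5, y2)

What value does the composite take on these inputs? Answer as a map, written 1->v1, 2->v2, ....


1->4, 2->4, 3->4, 4->4

m(y1, y3) = 1->4, 2->3, 3->3, 4->3
m(y5, y2) = 1->3, 2->3, 3->3, 4->3
m(y4, m(y5, y2)) = 1->1, 2->1, 3->1, 4->1
m(m(y1, y3), m(y4, m(y5, y2))) = 1->4, 2->4, 3->4, 4->4


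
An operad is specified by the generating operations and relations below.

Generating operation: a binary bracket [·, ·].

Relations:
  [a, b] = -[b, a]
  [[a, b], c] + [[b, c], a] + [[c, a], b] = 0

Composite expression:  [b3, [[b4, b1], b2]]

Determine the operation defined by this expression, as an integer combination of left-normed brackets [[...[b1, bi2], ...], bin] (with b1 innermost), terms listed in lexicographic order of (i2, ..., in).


[[[b1, b4], b2], b3]

Skip Jacobi rewriting: expand, keep b1-initial words, read off terms.
Composite bracket: [b3, [[b4, b1], b2]]
Each bracket splits as ab - ba, giving 8 signed words (2^3 = 8).
Keep just the words that open with b1:
  sign of b1b4b2b3 is +1, so it contributes +[[[b1, b4], b2], b3]


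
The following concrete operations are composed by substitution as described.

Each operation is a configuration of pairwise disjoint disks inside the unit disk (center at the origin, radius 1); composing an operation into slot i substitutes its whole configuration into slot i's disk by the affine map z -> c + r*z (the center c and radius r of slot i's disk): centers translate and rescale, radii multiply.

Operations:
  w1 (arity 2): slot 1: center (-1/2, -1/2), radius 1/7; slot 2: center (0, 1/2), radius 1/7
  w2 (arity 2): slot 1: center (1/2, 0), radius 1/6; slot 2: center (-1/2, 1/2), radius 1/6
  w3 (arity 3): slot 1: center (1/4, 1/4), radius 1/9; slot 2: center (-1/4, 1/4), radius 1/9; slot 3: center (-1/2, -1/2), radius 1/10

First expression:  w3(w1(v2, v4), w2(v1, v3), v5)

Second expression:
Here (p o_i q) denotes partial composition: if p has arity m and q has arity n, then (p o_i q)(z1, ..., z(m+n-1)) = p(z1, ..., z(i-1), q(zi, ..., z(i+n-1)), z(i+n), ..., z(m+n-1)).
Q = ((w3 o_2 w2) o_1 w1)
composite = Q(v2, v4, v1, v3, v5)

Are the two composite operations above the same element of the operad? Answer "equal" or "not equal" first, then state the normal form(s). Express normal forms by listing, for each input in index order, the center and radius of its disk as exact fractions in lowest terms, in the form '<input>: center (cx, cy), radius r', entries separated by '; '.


equal: each reduces to v1: center (-7/36, 1/4), radius 1/54; v2: center (7/36, 7/36), radius 1/63; v3: center (-11/36, 11/36), radius 1/54; v4: center (1/4, 11/36), radius 1/63; v5: center (-1/2, -1/2), radius 1/10

The first expression reduces to v1: center (-7/36, 1/4), radius 1/54; v2: center (7/36, 7/36), radius 1/63; v3: center (-11/36, 11/36), radius 1/54; v4: center (1/4, 11/36), radius 1/63; v5: center (-1/2, -1/2), radius 1/10
The second expression reduces to v1: center (-7/36, 1/4), radius 1/54; v2: center (7/36, 7/36), radius 1/63; v3: center (-11/36, 11/36), radius 1/54; v4: center (1/4, 11/36), radius 1/63; v5: center (-1/2, -1/2), radius 1/10
Same normal form: equal.


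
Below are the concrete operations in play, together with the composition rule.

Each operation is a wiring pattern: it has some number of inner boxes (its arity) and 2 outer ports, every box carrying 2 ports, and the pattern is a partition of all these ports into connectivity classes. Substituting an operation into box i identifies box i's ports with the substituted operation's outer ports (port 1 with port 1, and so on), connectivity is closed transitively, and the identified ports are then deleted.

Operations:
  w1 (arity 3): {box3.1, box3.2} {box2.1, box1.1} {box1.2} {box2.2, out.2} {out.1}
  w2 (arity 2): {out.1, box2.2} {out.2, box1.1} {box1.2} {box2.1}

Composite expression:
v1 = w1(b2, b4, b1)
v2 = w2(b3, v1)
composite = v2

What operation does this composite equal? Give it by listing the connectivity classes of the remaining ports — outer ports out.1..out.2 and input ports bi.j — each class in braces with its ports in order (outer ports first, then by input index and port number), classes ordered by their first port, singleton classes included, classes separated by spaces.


{out.1, b4.2} {out.2, b3.1} {b1.1, b1.2} {b2.1, b4.1} {b2.2} {b3.2}

Substituting into w2 glues patterns; closure does the rest.
through w1, on inputs (b2, b4, b1): {out.1} {out.2, b4.2} {b1.1, b1.2} {b2.1, b4.1} {b2.2} (out.j = stage outer ports)
through w2, on inputs (b3, b2, b4, b1): {out.1, b4.2} {out.2, b3.1} {b1.1, b1.2} {b2.1, b4.1} {b2.2} {b3.2} (out.j = stage outer ports)


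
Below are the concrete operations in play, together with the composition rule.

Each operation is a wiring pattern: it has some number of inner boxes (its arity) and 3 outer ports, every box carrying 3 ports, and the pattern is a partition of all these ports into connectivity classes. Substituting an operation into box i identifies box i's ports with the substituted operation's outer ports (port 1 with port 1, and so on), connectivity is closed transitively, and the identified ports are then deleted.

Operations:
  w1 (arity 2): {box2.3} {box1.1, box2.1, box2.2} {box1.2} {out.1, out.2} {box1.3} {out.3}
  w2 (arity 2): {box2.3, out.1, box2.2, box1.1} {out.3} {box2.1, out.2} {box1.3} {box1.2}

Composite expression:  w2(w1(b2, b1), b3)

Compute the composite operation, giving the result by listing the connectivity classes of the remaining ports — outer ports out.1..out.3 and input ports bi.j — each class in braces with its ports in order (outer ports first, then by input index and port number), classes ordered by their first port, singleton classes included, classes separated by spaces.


After gluing at w2, chains via deleted ports link the b-ports.
the subtree at w1 composes to {out.1, out.2} {out.3} {b1.1, b1.2, b2.1} {b1.3} {b2.2} {b2.3} on (b2, b1); out.j = own outer ports
the subtree at w2 composes to {out.1, b3.2, b3.3} {out.2, b3.1} {out.3} {b1.1, b1.2, b2.1} {b1.3} {b2.2} {b2.3} on (b2, b1, b3); out.j = own outer ports

{out.1, b3.2, b3.3} {out.2, b3.1} {out.3} {b1.1, b1.2, b2.1} {b1.3} {b2.2} {b2.3}


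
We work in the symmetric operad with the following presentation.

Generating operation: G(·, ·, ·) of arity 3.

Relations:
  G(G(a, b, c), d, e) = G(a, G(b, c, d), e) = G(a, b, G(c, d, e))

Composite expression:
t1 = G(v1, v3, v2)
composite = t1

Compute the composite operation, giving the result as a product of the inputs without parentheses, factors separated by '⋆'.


v1 ⋆ v3 ⋆ v2

Under associativity of G, the answer is the v's in reading order.
G(v1, v3, v2) collapses to v1 ⋆ v3 ⋆ v2


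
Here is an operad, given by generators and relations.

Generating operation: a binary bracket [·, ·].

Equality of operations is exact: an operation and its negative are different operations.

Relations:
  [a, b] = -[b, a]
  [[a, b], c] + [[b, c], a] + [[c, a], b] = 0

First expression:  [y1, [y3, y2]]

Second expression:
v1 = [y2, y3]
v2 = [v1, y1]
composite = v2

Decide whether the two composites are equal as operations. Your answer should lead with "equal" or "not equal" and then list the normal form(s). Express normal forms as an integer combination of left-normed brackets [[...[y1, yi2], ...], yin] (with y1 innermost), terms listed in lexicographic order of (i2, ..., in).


equal: each reduces to -[[y1, y2], y3] + [[y1, y3], y2]


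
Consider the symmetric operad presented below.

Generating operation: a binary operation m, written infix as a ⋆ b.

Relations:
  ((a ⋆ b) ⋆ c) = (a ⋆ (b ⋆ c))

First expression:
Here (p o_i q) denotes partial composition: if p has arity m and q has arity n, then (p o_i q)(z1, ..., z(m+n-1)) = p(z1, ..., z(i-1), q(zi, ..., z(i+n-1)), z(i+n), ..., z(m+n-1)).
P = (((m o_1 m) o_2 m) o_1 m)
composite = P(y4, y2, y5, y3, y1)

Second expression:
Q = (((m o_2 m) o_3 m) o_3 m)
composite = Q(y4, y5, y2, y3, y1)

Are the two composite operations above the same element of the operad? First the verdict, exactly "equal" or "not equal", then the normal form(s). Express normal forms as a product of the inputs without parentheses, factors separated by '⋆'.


not equal — first y4 ⋆ y2 ⋆ y5 ⋆ y3 ⋆ y1, second y4 ⋆ y5 ⋆ y2 ⋆ y3 ⋆ y1

The first composite normalizes to y4 ⋆ y2 ⋆ y5 ⋆ y3 ⋆ y1
The second composite normalizes to y4 ⋆ y5 ⋆ y2 ⋆ y3 ⋆ y1
The forms do not match — not equal.


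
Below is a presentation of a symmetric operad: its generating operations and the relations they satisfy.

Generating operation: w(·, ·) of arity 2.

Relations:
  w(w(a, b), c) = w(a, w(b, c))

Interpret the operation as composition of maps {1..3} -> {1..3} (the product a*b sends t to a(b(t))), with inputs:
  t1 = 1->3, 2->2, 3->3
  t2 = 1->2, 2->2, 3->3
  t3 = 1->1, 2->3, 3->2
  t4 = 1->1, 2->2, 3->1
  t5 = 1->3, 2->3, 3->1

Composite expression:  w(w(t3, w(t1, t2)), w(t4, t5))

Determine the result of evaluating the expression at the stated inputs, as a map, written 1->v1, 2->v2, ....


w(t1, t2) = 1->2, 2->2, 3->3
w(t3, w(t1, t2)) = 1->3, 2->3, 3->2
w(t4, t5) = 1->1, 2->1, 3->1
w(w(t3, w(t1, t2)), w(t4, t5)) = 1->3, 2->3, 3->3

1->3, 2->3, 3->3
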